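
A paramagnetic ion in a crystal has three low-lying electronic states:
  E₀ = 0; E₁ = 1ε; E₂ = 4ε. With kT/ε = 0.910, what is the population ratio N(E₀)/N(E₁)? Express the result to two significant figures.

3.0

n₀/n₁ = exp[−(E₀−E₁)/kT] = exp(−(-1ε)/(0.910ε)) = exp(1.099) = 3.0.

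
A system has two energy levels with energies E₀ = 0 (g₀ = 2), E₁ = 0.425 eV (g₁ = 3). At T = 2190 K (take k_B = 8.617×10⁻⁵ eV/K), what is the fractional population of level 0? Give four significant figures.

0.8637

k_BT = 8.617×10⁻⁵ × 2190 K = 0.188712 eV.
Eᵢ/kT = 0, 2.25211.
Z = Σ gᵢe^(−Eᵢ/kT) = 2·e^(−0) + 3·e^(−2.25211) = 2.00000 + 0.315531 = 2.31553.
P₀ = g₀ e^(−E₀/kT) / Z = 2.00000/2.31553 = 0.8637.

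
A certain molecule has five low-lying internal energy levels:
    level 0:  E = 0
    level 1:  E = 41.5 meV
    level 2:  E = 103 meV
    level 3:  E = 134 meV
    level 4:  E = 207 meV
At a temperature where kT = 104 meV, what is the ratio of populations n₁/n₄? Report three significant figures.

n₁/n₄ = exp[−(E₁−E₄)/kT] = exp(−(-165.5 meV)/(104 meV)) = exp(1.5913) = 4.91.

4.91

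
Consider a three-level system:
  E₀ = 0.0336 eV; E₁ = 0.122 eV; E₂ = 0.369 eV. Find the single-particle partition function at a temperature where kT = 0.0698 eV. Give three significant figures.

Eᵢ/kT = 0.48138, 1.7479, 5.2865.
Z = Σ e^(−Eᵢ/kT) = e^(−0.48138) + e^(−1.7479) + e^(−5.2865) = 0.61793 + 0.17414 + 0.0050594 = 0.79713.

Z = 0.797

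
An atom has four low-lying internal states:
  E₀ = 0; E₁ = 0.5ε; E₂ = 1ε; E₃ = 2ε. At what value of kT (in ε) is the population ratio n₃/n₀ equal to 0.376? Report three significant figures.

n₃/n₀ = exp[−(E₃−E₀)/kT] = 0.376.
⇒ (E₃−E₀)/kT = ln(1/0.376) = ln(2.6596) = 0.97818.
kT = 2ε / 0.97818 = 2.04 ε.

2.04 ε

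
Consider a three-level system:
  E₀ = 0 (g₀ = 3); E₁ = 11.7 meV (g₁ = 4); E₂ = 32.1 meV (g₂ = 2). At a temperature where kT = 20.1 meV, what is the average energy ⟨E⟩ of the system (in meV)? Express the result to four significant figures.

Eᵢ/kT = 0, 0.582090, 1.59701.
Z = Σ gᵢe^(−Eᵢ/kT) = 3·e^(−0) + 4·e^(−0.582090) + 2·e^(−1.59701) = 3.00000 + 2.23492 + 0.405002 = 5.63992.
⟨E⟩ = Σ Eᵢ gᵢe^(−Eᵢ/kT) / Z = (0·3.00000 + 11.7·2.23492 + 32.1·0.405002) / 5.63992 = 6.941 meV.

6.941 meV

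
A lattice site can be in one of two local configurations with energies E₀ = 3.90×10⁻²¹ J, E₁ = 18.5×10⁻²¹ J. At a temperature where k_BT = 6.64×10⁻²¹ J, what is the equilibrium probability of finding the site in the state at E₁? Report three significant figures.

0.0999

Eᵢ/kT = 0.58735, 2.7861.
Z = Σ e^(−Eᵢ/kT) = e^(−0.58735) + e^(−2.7861) = 0.55580 + 0.061661 = 0.61746.
P₁ = e^(−E₁/kT) / Z = 0.061661/0.61746 = 0.0999.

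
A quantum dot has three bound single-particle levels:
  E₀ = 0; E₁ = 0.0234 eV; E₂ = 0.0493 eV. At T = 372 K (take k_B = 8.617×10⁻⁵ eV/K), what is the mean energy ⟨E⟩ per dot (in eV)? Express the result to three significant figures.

0.0129 eV

k_BT = 8.617×10⁻⁵ × 372 K = 0.032055 eV.
Eᵢ/kT = 0, 0.73000, 1.5380.
Z = Σ e^(−Eᵢ/kT) = e^(−0) + e^(−0.73000) + e^(−1.5380) = 1.0000 + 0.48191 + 0.21481 = 1.6967.
⟨E⟩ = Σ Eᵢ e^(−Eᵢ/kT) / Z = (0·1.0000 + 0.0234·0.48191 + 0.0493·0.21481) / 1.6967 = 0.0129 eV.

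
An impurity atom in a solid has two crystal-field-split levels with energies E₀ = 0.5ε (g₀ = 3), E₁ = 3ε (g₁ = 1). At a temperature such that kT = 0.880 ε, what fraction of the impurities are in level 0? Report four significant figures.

Eᵢ/kT = 0.568182, 3.40909.
Z = Σ gᵢe^(−Eᵢ/kT) = 3·e^(−0.568182) + 1·e^(−3.40909) = 1.69966 + 0.0330713 = 1.73273.
P₀ = g₀ e^(−E₀/kT) / Z = 1.69966/1.73273 = 0.9809.

0.9809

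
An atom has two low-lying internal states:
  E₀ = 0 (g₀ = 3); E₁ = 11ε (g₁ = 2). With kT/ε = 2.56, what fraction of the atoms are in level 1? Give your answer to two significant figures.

0.0090

Eᵢ/kT = 0, 4.297.
Z = Σ gᵢe^(−Eᵢ/kT) = 3·e^(−0) + 2·e^(−4.297) = 3.000 + 0.02722 = 3.027.
P₁ = g₁ e^(−E₁/kT) / Z = 0.02722/3.027 = 0.0090.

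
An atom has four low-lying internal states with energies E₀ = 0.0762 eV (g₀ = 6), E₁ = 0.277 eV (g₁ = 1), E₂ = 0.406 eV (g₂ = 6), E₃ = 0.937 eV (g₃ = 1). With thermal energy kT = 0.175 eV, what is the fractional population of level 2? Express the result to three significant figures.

Eᵢ/kT = 0.43543, 1.5829, 2.3200, 5.3543.
Z = Σ gᵢe^(−Eᵢ/kT) = 6·e^(−0.43543) + 1·e^(−1.5829) + 6·e^(−2.3200) + 1·e^(−5.3543) = 3.8819 + 0.20538 + 0.58964 + 0.0047278 = 4.6816.
P₂ = g₂ e^(−E₂/kT) / Z = 0.58964/4.6816 = 0.126.

0.126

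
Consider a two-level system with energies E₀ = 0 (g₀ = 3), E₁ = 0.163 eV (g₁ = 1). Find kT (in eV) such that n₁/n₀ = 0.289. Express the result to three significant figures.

n₁/n₀ = (g₁/g₀) exp[−(E₁−E₀)/kT] = 0.289.
⇒ (E₁−E₀)/kT = ln((1/3)/0.289) = ln(1.1534) = 0.14271.
kT = 0.163 eV / 0.14271 = 1.14 eV.

1.14 eV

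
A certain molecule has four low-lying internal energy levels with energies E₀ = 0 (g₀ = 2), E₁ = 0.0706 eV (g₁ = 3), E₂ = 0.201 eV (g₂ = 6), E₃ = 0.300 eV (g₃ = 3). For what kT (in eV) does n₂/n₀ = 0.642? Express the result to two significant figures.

n₂/n₀ = (g₂/g₀) exp[−(E₂−E₀)/kT] = 0.642.
⇒ (E₂−E₀)/kT = ln((6/2)/0.642) = ln(4.673) = 1.542.
kT = 0.201 eV / 1.542 = 0.13 eV.

0.13 eV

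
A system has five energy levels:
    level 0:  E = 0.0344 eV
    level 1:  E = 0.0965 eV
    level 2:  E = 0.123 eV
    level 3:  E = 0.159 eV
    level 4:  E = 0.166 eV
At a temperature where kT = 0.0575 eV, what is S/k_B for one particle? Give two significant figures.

1.2

Eᵢ/kT = 0.5983, 1.678, 2.139, 2.765, 2.887.
Z = Σ e^(−Eᵢ/kT) = e^(−0.5983) + e^(−1.678) + e^(−2.139) + e^(−2.765) + e^(−2.887) = 0.5497 + 0.1867 + 0.1178 + 0.06298 + 0.05574 = 0.9729.
⟨E⟩ = Σ EᵢPᵢ = 0.07265 eV.
S/k_B = ln Z + ⟨E⟩/kT = ln(0.9729) + 0.07265/0.0575 = -0.02747 + 1.263 = 1.2.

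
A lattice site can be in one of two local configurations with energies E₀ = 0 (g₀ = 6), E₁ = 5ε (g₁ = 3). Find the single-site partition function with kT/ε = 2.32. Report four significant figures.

Z = 6.348

Eᵢ/kT = 0, 2.15517.
Z = Σ gᵢe^(−Eᵢ/kT) = 6·e^(−0) + 3·e^(−2.15517) = 6.00000 + 0.347650 = 6.34765.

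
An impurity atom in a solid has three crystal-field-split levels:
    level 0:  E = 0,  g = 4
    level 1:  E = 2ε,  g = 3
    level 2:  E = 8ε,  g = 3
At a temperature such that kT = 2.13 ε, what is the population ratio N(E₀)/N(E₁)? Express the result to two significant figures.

3.4

n₀/n₁ = (g₀/g₁) exp[−(E₀−E₁)/kT] = (4/3) × exp(−(-2ε)/(2.13ε)) = (4/3) × exp(0.9390) = 3.4.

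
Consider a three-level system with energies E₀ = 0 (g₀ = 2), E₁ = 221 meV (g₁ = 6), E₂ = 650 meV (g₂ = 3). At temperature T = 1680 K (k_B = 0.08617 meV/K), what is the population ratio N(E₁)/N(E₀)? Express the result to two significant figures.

k_BT = 0.08617 × 1680 K = 144.8 meV.
n₁/n₀ = (g₁/g₀) exp[−(E₁−E₀)/kT] = (6/2) × exp(−(221 meV)/(144.8 meV)) = (6/2) × exp(-1.526) = 0.65.

0.65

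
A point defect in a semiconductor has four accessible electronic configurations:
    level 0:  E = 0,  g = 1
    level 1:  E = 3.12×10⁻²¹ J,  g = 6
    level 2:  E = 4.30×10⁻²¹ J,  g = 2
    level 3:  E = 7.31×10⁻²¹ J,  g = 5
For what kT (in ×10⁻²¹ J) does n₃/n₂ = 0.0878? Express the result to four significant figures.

n₃/n₂ = (g₃/g₂) exp[−(E₃−E₂)/kT] = 0.0878.
⇒ (E₃−E₂)/kT = ln((5/2)/0.0878) = ln(28.4738) = 3.34898.
kT = 3.01 ×10⁻²¹ J / 3.34898 = 0.8988 ×10⁻²¹ J.

0.8988 ×10⁻²¹ J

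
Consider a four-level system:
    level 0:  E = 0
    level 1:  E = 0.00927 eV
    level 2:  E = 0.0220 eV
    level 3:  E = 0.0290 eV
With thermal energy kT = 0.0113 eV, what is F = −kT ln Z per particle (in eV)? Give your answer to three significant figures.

Eᵢ/kT = 0, 0.82035, 1.9469, 2.5664.
Z = Σ e^(−Eᵢ/kT) = e^(−0) + e^(−0.82035) + e^(−1.9469) + e^(−2.5664) = 1.0000 + 0.44028 + 0.14272 + 0.076812 = 1.6598.
F = −kT ln Z = −0.0113 × ln(1.6598) = −0.0113 × 0.50670 = -0.00573 eV.

-0.00573 eV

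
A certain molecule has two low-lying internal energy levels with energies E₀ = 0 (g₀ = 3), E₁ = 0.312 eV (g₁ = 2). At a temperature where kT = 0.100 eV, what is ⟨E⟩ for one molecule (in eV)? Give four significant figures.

0.008922 eV

Eᵢ/kT = 0, 3.12000.
Z = Σ gᵢe^(−Eᵢ/kT) = 3·e^(−0) + 2·e^(−3.12000) = 3.00000 + 0.0883143 = 3.08831.
⟨E⟩ = Σ Eᵢ gᵢe^(−Eᵢ/kT) / Z = (0·3.00000 + 0.312·0.0883143) / 3.08831 = 0.008922 eV.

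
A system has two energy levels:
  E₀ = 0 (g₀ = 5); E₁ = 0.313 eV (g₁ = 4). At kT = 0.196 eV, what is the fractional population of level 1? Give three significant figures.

0.139

Eᵢ/kT = 0, 1.5969.
Z = Σ gᵢe^(−Eᵢ/kT) = 5·e^(−0) + 4·e^(−1.5969) = 5.0000 + 0.81009 = 5.8101.
P₁ = g₁ e^(−E₁/kT) / Z = 0.81009/5.8101 = 0.139.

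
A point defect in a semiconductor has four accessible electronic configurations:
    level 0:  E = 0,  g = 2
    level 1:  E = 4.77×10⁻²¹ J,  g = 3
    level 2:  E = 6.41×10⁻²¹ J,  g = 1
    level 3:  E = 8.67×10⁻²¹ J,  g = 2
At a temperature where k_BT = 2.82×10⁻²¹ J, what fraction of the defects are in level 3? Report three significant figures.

Eᵢ/kT = 0, 1.6915, 2.2730, 3.0745.
Z = Σ gᵢe^(−Eᵢ/kT) = 2·e^(−0) + 3·e^(−1.6915) + 1·e^(−2.2730) + 2·e^(−3.0745) = 2.0000 + 0.55273 + 0.10300 + 0.092425 = 2.7482.
P₃ = g₃ e^(−E₃/kT) / Z = 0.092425/2.7482 = 0.0336.

0.0336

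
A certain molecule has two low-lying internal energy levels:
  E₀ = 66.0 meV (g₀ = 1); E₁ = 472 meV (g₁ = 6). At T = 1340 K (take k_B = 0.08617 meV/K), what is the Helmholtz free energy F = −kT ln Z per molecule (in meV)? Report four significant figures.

k_BT = 0.08617 × 1340 K = 115.468 meV.
Eᵢ/kT = 0.571587, 4.08771.
Z = Σ gᵢe^(−Eᵢ/kT) = 1·e^(−0.571587) + 6·e^(−4.08771) = 0.564629 + 0.100666 = 0.665295.
F = −kT ln Z = −115.468 × ln(0.665295) = −115.468 × -0.407525 = 47.06 meV.

47.06 meV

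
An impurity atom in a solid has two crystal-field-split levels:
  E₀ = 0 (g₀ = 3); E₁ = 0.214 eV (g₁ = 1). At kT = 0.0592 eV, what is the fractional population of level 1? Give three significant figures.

0.00889

Eᵢ/kT = 0, 3.6149.
Z = Σ gᵢe^(−Eᵢ/kT) = 3·e^(−0) + 1·e^(−3.6149) = 3.0000 + 0.026920 = 3.0269.
P₁ = g₁ e^(−E₁/kT) / Z = 0.026920/3.0269 = 0.00889.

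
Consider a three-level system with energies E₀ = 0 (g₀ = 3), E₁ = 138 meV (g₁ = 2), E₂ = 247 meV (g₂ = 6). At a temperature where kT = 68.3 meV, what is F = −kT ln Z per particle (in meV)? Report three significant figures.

-84.1 meV

Eᵢ/kT = 0, 2.0205, 3.6164.
Z = Σ gᵢe^(−Eᵢ/kT) = 3·e^(−0) + 2·e^(−2.0205) + 6·e^(−3.6164) = 3.0000 + 0.26518 + 0.16128 = 3.4265.
F = −kT ln Z = −68.3 × ln(3.4265) = −68.3 × 1.2315 = -84.1 meV.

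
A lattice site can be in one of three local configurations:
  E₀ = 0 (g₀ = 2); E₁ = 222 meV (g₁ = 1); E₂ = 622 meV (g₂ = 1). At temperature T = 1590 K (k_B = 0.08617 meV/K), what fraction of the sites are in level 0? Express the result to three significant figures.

k_BT = 0.08617 × 1590 K = 137.01 meV.
Eᵢ/kT = 0, 1.6203, 4.5398.
Z = Σ gᵢe^(−Eᵢ/kT) = 2·e^(−0) + 1·e^(−1.6203) + 1·e^(−4.5398) = 2.0000 + 0.19784 + 0.010676 = 2.2085.
P₀ = g₀ e^(−E₀/kT) / Z = 2.0000/2.2085 = 0.906.

0.906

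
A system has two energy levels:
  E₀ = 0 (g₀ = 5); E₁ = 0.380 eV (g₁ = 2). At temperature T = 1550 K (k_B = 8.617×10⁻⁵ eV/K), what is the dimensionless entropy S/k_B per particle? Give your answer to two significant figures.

k_BT = 8.617×10⁻⁵ × 1550 K = 0.1336 eV.
Eᵢ/kT = 0, 2.844.
Z = Σ gᵢe^(−Eᵢ/kT) = 5·e^(−0) + 2·e^(−2.844) = 5.000 + 0.1164 = 5.116.
⟨E⟩ = Σ EᵢPᵢ = 0.008646 eV.
S/k_B = ln Z + ⟨E⟩/kT = ln(5.116) + 0.008646/0.1336 = 1.632 + 0.06472 = 1.7.

1.7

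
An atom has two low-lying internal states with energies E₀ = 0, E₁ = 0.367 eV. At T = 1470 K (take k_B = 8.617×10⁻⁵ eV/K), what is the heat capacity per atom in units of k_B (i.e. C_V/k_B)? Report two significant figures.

0.42

k_BT = 8.617×10⁻⁵ × 1470 K = 0.1267 eV.
Eᵢ/kT = 0, 2.897.
Z = Σ e^(−Eᵢ/kT) = e^(−0) + e^(−2.897) = 1.000 + 0.05519 = 1.055.
⟨E⟩ = 0.01920 eV, ⟨E²⟩ = 0.007046 eV².
C_V/k_B = (⟨E²⟩ − ⟨E⟩²)/(kT)² = (0.007046 − 0.0003686)/0.01605 = 0.42.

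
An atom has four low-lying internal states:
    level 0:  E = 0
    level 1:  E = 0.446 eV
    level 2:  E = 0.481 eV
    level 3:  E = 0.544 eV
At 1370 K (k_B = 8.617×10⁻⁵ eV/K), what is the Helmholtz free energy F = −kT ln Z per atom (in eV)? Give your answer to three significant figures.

-0.00574 eV

k_BT = 8.617×10⁻⁵ × 1370 K = 0.11805 eV.
Eᵢ/kT = 0, 3.7781, 4.0745, 4.6082.
Z = Σ e^(−Eᵢ/kT) = e^(−0) + e^(−3.7781) + e^(−4.0745) + e^(−4.6082) = 1.0000 + 0.022866 + 0.017001 + 0.0099697 = 1.0498.
F = −kT ln Z = −0.11805 × ln(1.0498) = −0.11805 × 0.048600 = -0.00574 eV.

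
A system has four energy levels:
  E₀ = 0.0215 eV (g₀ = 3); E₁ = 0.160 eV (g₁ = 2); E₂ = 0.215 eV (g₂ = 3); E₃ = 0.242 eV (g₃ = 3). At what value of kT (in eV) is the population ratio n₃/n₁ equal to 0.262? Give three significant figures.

0.0470 eV

n₃/n₁ = (g₃/g₁) exp[−(E₃−E₁)/kT] = 0.262.
⇒ (E₃−E₁)/kT = ln((3/2)/0.262) = ln(5.7252) = 1.7449.
kT = 0.082 eV / 1.7449 = 0.0470 eV.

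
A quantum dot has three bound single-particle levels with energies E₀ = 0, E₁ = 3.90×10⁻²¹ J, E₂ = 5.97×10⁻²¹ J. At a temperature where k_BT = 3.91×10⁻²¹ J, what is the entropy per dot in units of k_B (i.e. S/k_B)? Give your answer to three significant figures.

Eᵢ/kT = 0, 0.99744, 1.5269.
Z = Σ e^(−Eᵢ/kT) = e^(−0) + e^(−0.99744) + e^(−1.5269) = 1.0000 + 0.36882 + 0.21721 = 1.5860.
⟨E⟩ = Σ EᵢPᵢ = 1.7246 ×10⁻²¹ J.
S/k_B = ln Z + ⟨E⟩/kT = ln(1.5860) + 1.7246/3.91 = 0.46122 + 0.44107 = 0.902.

0.902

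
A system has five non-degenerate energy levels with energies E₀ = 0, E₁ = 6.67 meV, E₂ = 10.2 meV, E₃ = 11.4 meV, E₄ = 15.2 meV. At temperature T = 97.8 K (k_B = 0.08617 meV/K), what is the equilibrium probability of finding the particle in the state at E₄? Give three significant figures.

k_BT = 0.08617 × 97.8 K = 8.4274 meV.
Eᵢ/kT = 0, 0.79147, 1.2103, 1.3527, 1.8036.
Z = Σ e^(−Eᵢ/kT) = e^(−0) + e^(−0.79147) + e^(−1.2103) + e^(−1.3527) + e^(−1.8036) = 1.0000 + 0.45318 + 0.29811 + 0.25854 + 0.16470 = 2.1745.
P₄ = e^(−E₄/kT) / Z = 0.16470/2.1745 = 0.0757.

0.0757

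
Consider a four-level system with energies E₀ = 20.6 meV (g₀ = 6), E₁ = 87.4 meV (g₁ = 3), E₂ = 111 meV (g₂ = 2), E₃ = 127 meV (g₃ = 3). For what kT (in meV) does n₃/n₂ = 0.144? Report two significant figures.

n₃/n₂ = (g₃/g₂) exp[−(E₃−E₂)/kT] = 0.144.
⇒ (E₃−E₂)/kT = ln((3/2)/0.144) = ln(10.42) = 2.344.
kT = 16 meV / 2.344 = 6.8 meV.

6.8 meV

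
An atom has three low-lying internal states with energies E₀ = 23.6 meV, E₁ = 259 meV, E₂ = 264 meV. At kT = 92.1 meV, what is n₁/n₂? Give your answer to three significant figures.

n₁/n₂ = exp[−(E₁−E₂)/kT] = exp(−(-5 meV)/(92.1 meV)) = exp(0.054289) = 1.06.

1.06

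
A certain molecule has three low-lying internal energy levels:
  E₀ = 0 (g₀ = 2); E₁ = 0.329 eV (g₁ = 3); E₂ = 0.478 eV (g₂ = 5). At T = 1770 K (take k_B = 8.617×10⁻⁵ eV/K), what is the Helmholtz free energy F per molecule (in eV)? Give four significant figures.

-0.1437 eV

k_BT = 8.617×10⁻⁵ × 1770 K = 0.152521 eV.
Eᵢ/kT = 0, 2.15708, 3.13399.
Z = Σ gᵢe^(−Eᵢ/kT) = 2·e^(−0) + 3·e^(−2.15708) + 5·e^(−3.13399) = 2.00000 + 0.346987 + 0.217719 = 2.56471.
F = −kT ln Z = −0.152521 × ln(2.56471) = −0.152521 × 0.941845 = -0.1437 eV.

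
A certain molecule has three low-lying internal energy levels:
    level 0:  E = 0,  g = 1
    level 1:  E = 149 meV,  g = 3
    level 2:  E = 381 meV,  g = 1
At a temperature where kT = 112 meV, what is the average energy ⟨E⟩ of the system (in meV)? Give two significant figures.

72 meV

Eᵢ/kT = 0, 1.330, 3.402.
Z = Σ gᵢe^(−Eᵢ/kT) = 1·e^(−0) + 3·e^(−1.330) + 1·e^(−3.402) = 1.000 + 0.7934 + 0.03331 = 1.827.
⟨E⟩ = Σ Eᵢ gᵢe^(−Eᵢ/kT) / Z = (0·1.000 + 149·0.7934 + 381·0.03331) / 1.827 = 72 meV.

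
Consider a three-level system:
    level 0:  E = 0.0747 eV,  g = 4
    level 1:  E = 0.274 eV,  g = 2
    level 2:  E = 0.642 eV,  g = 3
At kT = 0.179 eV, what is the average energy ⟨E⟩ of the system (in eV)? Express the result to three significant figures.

Eᵢ/kT = 0.41732, 1.5307, 3.5866.
Z = Σ gᵢe^(−Eᵢ/kT) = 4·e^(−0.41732) + 2·e^(−1.5307) + 3·e^(−3.5866) = 2.6352 + 0.43277 + 0.083077 = 3.1510.
⟨E⟩ = Σ Eᵢ gᵢe^(−Eᵢ/kT) / Z = (0.0747·2.6352 + 0.274·0.43277 + 0.642·0.083077) / 3.1510 = 0.117 eV.

0.117 eV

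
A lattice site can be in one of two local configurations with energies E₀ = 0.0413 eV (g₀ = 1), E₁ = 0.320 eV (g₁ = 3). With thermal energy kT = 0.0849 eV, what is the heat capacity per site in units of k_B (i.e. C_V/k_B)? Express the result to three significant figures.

0.980

Eᵢ/kT = 0.48645, 3.7691.
Z = Σ gᵢe^(−Eᵢ/kT) = 1·e^(−0.48645) + 3·e^(−3.7691) = 0.61481 + 0.069218 = 0.68403.
⟨E⟩ = 0.069502 eV, ⟨E²⟩ = 0.011895 eV².
C_V/k_B = (⟨E²⟩ − ⟨E⟩²)/(kT)² = (0.011895 − 0.0048305)/0.0072080 = 0.980.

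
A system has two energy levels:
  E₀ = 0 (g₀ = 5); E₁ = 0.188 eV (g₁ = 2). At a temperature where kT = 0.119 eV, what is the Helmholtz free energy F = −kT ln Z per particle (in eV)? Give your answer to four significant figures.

Eᵢ/kT = 0, 1.57983.
Z = Σ gᵢe^(−Eᵢ/kT) = 5·e^(−0) + 2·e^(−1.57983) = 5.00000 + 0.412020 = 5.41202.
F = −kT ln Z = −0.119 × ln(5.41202) = −0.119 × 1.68862 = -0.2009 eV.

-0.2009 eV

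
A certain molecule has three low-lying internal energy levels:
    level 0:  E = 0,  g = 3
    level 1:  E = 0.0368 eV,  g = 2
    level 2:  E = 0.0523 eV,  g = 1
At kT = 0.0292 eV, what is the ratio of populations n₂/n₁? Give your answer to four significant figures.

0.2941

n₂/n₁ = (g₂/g₁) exp[−(E₂−E₁)/kT] = (1/2) × exp(−(0.0155 eV)/(0.0292 eV)) = (1/2) × exp(-0.530822) = 0.2941.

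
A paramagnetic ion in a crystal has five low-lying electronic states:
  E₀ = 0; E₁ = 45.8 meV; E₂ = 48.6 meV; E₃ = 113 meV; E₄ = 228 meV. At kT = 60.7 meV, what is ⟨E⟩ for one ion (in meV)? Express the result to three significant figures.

Eᵢ/kT = 0, 0.75453, 0.80066, 1.8616, 3.7562.
Z = Σ e^(−Eᵢ/kT) = e^(−0) + e^(−0.75453) + e^(−0.80066) + e^(−1.8616) + e^(−3.7562) = 1.0000 + 0.47023 + 0.44903 + 0.15542 + 0.023372 = 2.0981.
⟨E⟩ = Σ Eᵢ e^(−Eᵢ/kT) / Z = (0·1.0000 + 45.8·0.47023 + 48.6·0.44903 + 113·0.15542 + 228·0.023372) / 2.0981 = 31.6 meV.

31.6 meV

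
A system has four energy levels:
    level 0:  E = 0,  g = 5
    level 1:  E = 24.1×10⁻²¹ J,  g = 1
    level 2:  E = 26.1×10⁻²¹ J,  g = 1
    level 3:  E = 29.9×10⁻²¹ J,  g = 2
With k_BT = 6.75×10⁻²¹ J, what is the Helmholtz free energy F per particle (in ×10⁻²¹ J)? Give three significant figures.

Eᵢ/kT = 0, 3.5704, 3.8667, 4.4296.
Z = Σ gᵢe^(−Eᵢ/kT) = 5·e^(−0) + 1·e^(−3.5704) + 1·e^(−3.8667) + 2·e^(−4.4296) = 5.0000 + 0.028145 + 0.020927 + 0.023839 = 5.0729.
F = −kT ln Z = −6.75 × ln(5.0729) = −6.75 × 1.6239 = -11.0 ×10⁻²¹ J.

-11.0 ×10⁻²¹ J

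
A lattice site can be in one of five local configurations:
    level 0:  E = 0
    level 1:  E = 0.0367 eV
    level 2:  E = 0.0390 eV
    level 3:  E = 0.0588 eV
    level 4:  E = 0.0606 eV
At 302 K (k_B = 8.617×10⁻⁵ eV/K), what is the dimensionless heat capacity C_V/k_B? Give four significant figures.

0.7593

k_BT = 8.617×10⁻⁵ × 302 K = 0.0260233 eV.
Eᵢ/kT = 0, 1.41027, 1.49866, 2.25951, 2.32868.
Z = Σ e^(−Eᵢ/kT) = e^(−0) + e^(−1.41027) + e^(−1.49866) + e^(−2.25951) + e^(−2.32868) = 1.00000 + 0.244077 + 0.223429 + 0.104402 + 0.0974243 = 1.66933.
⟨E⟩ = 0.0178000 eV, ⟨E²⟩ = 0.000831065 eV².
C_V/k_B = (⟨E²⟩ − ⟨E⟩²)/(kT)² = (0.000831065 − 0.000316840)/0.000677212 = 0.7593.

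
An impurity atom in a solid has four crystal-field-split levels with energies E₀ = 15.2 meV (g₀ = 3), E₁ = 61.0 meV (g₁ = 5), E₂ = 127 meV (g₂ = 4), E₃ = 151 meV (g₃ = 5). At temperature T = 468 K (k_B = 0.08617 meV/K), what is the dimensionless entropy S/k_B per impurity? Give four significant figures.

k_BT = 0.08617 × 468 K = 40.3276 meV.
Eᵢ/kT = 0.376913, 1.51261, 3.14921, 3.74433.
Z = Σ gᵢe^(−Eᵢ/kT) = 3·e^(−0.376913) + 5·e^(−1.51261) + 4·e^(−3.14921) + 5·e^(−3.74433) = 2.05793 + 1.10167 + 0.171544 + 0.118257 = 3.44940.
⟨E⟩ = Σ EᵢPᵢ = 40.0433 meV.
S/k_B = ln Z + ⟨E⟩/kT = ln(3.44940) + 40.0433/40.3276 = 1.23820 + 0.992950 = 2.231.

2.231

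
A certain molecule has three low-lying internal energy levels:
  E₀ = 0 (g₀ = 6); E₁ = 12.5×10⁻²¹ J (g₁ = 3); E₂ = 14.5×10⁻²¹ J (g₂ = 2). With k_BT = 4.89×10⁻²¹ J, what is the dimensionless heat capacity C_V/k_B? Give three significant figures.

0.363

Eᵢ/kT = 0, 2.5562, 2.9652.
Z = Σ gᵢe^(−Eᵢ/kT) = 6·e^(−0) + 3·e^(−2.5562) + 2·e^(−2.9652) = 6.0000 + 0.23280 + 0.10310 = 6.3359.
⟨E⟩ = 0.69524, ⟨E²⟩ = 9.1624.
C_V/k_B = (⟨E²⟩ − ⟨E⟩²)/(kT)² = (9.1624 − 0.48336)/23.912 = 0.363.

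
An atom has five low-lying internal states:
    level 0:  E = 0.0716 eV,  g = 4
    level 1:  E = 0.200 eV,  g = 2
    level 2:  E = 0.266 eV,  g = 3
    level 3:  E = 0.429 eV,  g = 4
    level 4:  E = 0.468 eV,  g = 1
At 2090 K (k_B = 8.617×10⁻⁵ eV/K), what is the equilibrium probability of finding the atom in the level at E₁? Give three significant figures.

0.147

k_BT = 8.617×10⁻⁵ × 2090 K = 0.18010 eV.
Eᵢ/kT = 0.39756, 1.1105, 1.4770, 2.3820, 2.5986.
Z = Σ gᵢe^(−Eᵢ/kT) = 4·e^(−0.39756) + 2·e^(−1.1105) + 3·e^(−1.4770) + 4·e^(−2.3820) + 1·e^(−2.5986) = 2.6878 + 0.65879 + 0.68496 + 0.36946 + 0.074378 = 4.4754.
P₁ = g₁ e^(−E₁/kT) / Z = 0.65879/4.4754 = 0.147.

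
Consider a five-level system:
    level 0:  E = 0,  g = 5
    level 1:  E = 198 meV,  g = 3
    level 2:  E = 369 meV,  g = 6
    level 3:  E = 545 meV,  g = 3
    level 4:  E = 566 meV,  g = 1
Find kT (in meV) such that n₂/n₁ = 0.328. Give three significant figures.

94.6 meV

n₂/n₁ = (g₂/g₁) exp[−(E₂−E₁)/kT] = 0.328.
⇒ (E₂−E₁)/kT = ln((6/3)/0.328) = ln(6.0976) = 1.8079.
kT = 171 meV / 1.8079 = 94.6 meV.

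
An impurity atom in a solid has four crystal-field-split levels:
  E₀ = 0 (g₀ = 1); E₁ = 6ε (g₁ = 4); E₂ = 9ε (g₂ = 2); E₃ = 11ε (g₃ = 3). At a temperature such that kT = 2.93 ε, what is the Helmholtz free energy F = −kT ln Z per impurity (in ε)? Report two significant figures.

Eᵢ/kT = 0, 2.048, 3.072, 3.754.
Z = Σ gᵢe^(−Eᵢ/kT) = 1·e^(−0) + 4·e^(−2.048) + 2·e^(−3.072) + 3·e^(−3.754) = 1.000 + 0.5160 + 0.09266 + 0.07027 = 1.679.
F = −kT ln Z = −2.93 × ln(1.679) = −2.93 × 0.5182 = -1.5 ε.

-1.5 ε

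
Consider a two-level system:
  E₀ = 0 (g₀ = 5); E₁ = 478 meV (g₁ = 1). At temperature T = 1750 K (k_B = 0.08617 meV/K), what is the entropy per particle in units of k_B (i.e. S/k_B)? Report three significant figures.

1.64

k_BT = 0.08617 × 1750 K = 150.80 meV.
Eᵢ/kT = 0, 3.1698.
Z = Σ gᵢe^(−Eᵢ/kT) = 5·e^(−0) + 1·e^(−3.1698) = 5.0000 + 0.042012 = 5.0420.
⟨E⟩ = Σ EᵢPᵢ = 3.9829 meV.
S/k_B = ln Z + ⟨E⟩/kT = ln(5.0420) + 3.9829/150.80 = 1.6178 + 0.026412 = 1.64.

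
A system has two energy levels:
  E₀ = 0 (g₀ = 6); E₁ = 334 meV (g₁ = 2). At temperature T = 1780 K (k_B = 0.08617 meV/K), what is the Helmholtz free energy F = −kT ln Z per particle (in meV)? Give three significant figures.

k_BT = 0.08617 × 1780 K = 153.38 meV.
Eᵢ/kT = 0, 2.1776.
Z = Σ gᵢe^(−Eᵢ/kT) = 6·e^(−0) + 2·e^(−2.1776) = 6.0000 + 0.22663 = 6.2266.
F = −kT ln Z = −153.38 × ln(6.2266) = −153.38 × 1.8288 = -281 meV.

-281 meV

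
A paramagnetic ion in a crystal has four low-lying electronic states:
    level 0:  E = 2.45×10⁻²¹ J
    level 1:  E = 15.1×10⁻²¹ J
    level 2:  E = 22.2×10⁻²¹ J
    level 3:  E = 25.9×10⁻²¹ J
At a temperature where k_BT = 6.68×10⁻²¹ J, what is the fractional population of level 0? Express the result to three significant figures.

0.811

Eᵢ/kT = 0.36677, 2.2605, 3.3234, 3.8772.
Z = Σ e^(−Eᵢ/kT) = e^(−0.36677) + e^(−2.2605) + e^(−3.3234) + e^(−3.8772) = 0.69297 + 0.10430 + 0.036030 + 0.020709 = 0.85401.
P₀ = e^(−E₀/kT) / Z = 0.69297/0.85401 = 0.811.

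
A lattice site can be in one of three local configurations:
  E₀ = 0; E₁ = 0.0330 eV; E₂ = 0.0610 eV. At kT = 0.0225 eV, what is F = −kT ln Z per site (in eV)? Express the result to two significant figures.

Eᵢ/kT = 0, 1.467, 2.711.
Z = Σ e^(−Eᵢ/kT) = e^(−0) + e^(−1.467) + e^(−2.711) = 1.000 + 0.2306 + 0.06647 = 1.297.
F = −kT ln Z = −0.0225 × ln(1.297) = −0.0225 × 0.2601 = -0.0059 eV.

-0.0059 eV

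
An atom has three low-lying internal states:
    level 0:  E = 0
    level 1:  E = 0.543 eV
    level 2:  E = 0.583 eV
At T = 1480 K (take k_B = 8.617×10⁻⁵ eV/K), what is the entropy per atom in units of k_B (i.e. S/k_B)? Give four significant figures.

k_BT = 8.617×10⁻⁵ × 1480 K = 0.127532 eV.
Eᵢ/kT = 0, 4.25775, 4.57140.
Z = Σ e^(−Eᵢ/kT) = e^(−0) + e^(−4.25775) + e^(−4.57140) = 1.00000 + 0.0141541 + 0.0103435 = 1.02450.
⟨E⟩ = Σ EᵢPᵢ = 0.0133879 eV.
S/k_B = ln Z + ⟨E⟩/kT = ln(1.02450) + 0.0133879/0.127532 = 0.0242047 + 0.104977 = 0.1292.

0.1292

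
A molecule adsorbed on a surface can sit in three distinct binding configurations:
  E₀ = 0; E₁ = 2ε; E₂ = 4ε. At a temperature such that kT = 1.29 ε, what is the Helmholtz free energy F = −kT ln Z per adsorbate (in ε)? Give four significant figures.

Eᵢ/kT = 0, 1.55039, 3.10078.
Z = Σ e^(−Eᵢ/kT) = e^(−0) + e^(−1.55039) + e^(−3.10078) = 1.00000 + 0.212165 + 0.0450141 = 1.25718.
F = −kT ln Z = −1.29 × ln(1.25718) = −1.29 × 0.228871 = -0.2952 ε.

-0.2952 ε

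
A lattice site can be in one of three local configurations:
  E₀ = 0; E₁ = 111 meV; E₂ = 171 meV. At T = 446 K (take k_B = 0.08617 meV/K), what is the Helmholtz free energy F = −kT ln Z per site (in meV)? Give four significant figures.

k_BT = 0.08617 × 446 K = 38.4318 meV.
Eᵢ/kT = 0, 2.88823, 4.44944.
Z = Σ e^(−Eᵢ/kT) = e^(−0) + e^(−2.88823) + e^(−4.44944) = 1.00000 + 0.0556747 + 0.0116851 = 1.06736.
F = −kT ln Z = −38.4318 × ln(1.06736) = −38.4318 × 0.0651883 = -2.505 meV.

-2.505 meV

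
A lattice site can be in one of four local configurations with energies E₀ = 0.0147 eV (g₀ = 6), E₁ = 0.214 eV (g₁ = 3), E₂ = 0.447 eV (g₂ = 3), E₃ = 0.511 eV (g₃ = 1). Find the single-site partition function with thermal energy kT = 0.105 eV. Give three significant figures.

Eᵢ/kT = 0.14000, 2.0381, 4.2571, 4.8667.
Z = Σ gᵢe^(−Eᵢ/kT) = 6·e^(−0.14000) + 3·e^(−2.0381) + 3·e^(−4.2571) + 1·e^(−4.8667) = 5.2161 + 0.39083 + 0.042490 + 0.0076987 = 5.6571.

Z = 5.66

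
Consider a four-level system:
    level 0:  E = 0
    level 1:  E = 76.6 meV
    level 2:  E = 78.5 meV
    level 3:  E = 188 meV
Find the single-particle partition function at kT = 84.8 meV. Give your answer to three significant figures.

Eᵢ/kT = 0, 0.90330, 0.92571, 2.2170.
Z = Σ e^(−Eᵢ/kT) = e^(−0) + e^(−0.90330) + e^(−0.92571) + e^(−2.2170) = 1.0000 + 0.40523 + 0.39625 + 0.10894 = 1.9104.

Z = 1.91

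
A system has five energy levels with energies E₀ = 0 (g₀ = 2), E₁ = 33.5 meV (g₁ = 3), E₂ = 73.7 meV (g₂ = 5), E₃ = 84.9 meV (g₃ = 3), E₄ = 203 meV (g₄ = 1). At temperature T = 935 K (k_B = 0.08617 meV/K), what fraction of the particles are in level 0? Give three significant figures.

k_BT = 0.08617 × 935 K = 80.569 meV.
Eᵢ/kT = 0, 0.41579, 0.91474, 1.0538, 2.5196.
Z = Σ gᵢe^(−Eᵢ/kT) = 2·e^(−0) + 3·e^(−0.41579) + 5·e^(−0.91474) + 3·e^(−1.0538) + 1·e^(−2.5196) = 2.0000 + 1.9795 + 2.0031 + 1.0458 + 0.080492 = 7.1089.
P₀ = g₀ e^(−E₀/kT) / Z = 2.0000/7.1089 = 0.281.

0.281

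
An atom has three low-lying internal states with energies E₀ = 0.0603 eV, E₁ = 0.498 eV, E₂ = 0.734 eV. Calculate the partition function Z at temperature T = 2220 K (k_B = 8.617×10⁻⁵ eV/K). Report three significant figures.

Z = 0.825

k_BT = 8.617×10⁻⁵ × 2220 K = 0.19130 eV.
Eᵢ/kT = 0.31521, 2.6032, 3.8369.
Z = Σ e^(−Eᵢ/kT) = e^(−0.31521) + e^(−2.6032) + e^(−3.8369) = 0.72964 + 0.074036 + 0.021560 = 0.82524.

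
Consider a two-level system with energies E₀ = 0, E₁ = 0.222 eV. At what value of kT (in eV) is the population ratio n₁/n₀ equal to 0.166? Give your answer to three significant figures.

n₁/n₀ = exp[−(E₁−E₀)/kT] = 0.166.
⇒ (E₁−E₀)/kT = ln(1/0.166) = ln(6.0241) = 1.7958.
kT = 0.222 eV / 1.7958 = 0.124 eV.

0.124 eV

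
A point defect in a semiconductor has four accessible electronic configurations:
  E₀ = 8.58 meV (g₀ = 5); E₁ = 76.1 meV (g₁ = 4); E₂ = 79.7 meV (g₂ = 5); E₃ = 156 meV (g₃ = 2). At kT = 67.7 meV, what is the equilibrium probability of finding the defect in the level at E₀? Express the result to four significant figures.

0.5917

Eᵢ/kT = 0.126736, 1.12408, 1.17725, 2.30428.
Z = Σ gᵢe^(−Eᵢ/kT) = 5·e^(−0.126736) + 4·e^(−1.12408) + 5·e^(−1.17725) + 2·e^(−2.30428) = 4.40483 + 1.29981 + 1.54062 + 0.199661 = 7.44492.
P₀ = g₀ e^(−E₀/kT) / Z = 4.40483/7.44492 = 0.5917.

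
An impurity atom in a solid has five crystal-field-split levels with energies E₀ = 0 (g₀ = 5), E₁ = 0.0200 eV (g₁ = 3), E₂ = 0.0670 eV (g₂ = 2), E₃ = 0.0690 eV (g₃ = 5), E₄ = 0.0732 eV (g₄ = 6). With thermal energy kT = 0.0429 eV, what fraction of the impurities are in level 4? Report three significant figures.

0.116

Eᵢ/kT = 0, 0.46620, 1.5618, 1.6084, 1.7063.
Z = Σ gᵢe^(−Eᵢ/kT) = 5·e^(−0) + 3·e^(−0.46620) + 2·e^(−1.5618) + 5·e^(−1.6084) + 6·e^(−1.7063) = 5.0000 + 1.8821 + 0.41952 + 1.0010 + 1.0892 = 9.3918.
P₄ = g₄ e^(−E₄/kT) / Z = 1.0892/9.3918 = 0.116.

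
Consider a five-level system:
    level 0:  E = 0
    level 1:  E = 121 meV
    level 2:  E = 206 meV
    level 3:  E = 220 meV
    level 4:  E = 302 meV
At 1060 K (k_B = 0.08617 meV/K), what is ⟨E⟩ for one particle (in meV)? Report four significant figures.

k_BT = 0.08617 × 1060 K = 91.3402 meV.
Eᵢ/kT = 0, 1.32472, 2.25530, 2.40858, 3.30632.
Z = Σ e^(−Eᵢ/kT) = e^(−0) + e^(−1.32472) + e^(−2.25530) + e^(−2.40858) + e^(−3.30632) = 1.00000 + 0.265877 + 0.104842 + 0.0899429 + 0.0366508 = 1.49731.
⟨E⟩ = Σ Eᵢ e^(−Eᵢ/kT) / Z = (0·1.00000 + 121·0.265877 + 206·0.104842 + 220·0.0899429 + 302·0.0366508) / 1.49731 = 56.52 meV.

56.52 meV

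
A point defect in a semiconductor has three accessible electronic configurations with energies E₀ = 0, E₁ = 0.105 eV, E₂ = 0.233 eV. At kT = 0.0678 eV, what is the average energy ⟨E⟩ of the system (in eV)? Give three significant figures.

0.0240 eV

Eᵢ/kT = 0, 1.5487, 3.4366.
Z = Σ e^(−Eᵢ/kT) = e^(−0) + e^(−1.5487) + e^(−3.4366) = 1.0000 + 0.21252 + 0.032174 = 1.2447.
⟨E⟩ = Σ Eᵢ e^(−Eᵢ/kT) / Z = (0·1.0000 + 0.105·0.21252 + 0.233·0.032174) / 1.2447 = 0.0240 eV.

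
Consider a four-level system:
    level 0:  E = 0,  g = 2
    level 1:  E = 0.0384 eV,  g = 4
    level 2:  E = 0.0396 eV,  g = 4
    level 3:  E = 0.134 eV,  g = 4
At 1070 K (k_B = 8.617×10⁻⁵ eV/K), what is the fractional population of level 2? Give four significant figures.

0.3184

k_BT = 8.617×10⁻⁵ × 1070 K = 0.0922019 eV.
Eᵢ/kT = 0, 0.416477, 0.429492, 1.45333.
Z = Σ gᵢe^(−Eᵢ/kT) = 2·e^(−0) + 4·e^(−0.416477) + 4·e^(−0.429492) + 4·e^(−1.45333) = 2.00000 + 2.63746 + 2.60336 + 0.935162 = 8.17598.
P₂ = g₂ e^(−E₂/kT) / Z = 2.60336/8.17598 = 0.3184.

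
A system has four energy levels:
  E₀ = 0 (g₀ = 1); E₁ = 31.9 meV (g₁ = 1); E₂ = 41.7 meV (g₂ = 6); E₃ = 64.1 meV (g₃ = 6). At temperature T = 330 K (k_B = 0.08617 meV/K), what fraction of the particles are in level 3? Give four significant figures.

0.1886

k_BT = 0.08617 × 330 K = 28.4361 meV.
Eᵢ/kT = 0, 1.12181, 1.46645, 2.25418.
Z = Σ gᵢe^(−Eᵢ/kT) = 1·e^(−0) + 1·e^(−1.12181) + 6·e^(−1.46645) + 6·e^(−2.25418) = 1.00000 + 0.325690 + 1.38446 + 0.629757 = 3.33991.
P₃ = g₃ e^(−E₃/kT) / Z = 0.629757/3.33991 = 0.1886.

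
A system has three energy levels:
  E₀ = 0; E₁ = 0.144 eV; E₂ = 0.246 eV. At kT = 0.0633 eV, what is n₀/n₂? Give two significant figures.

n₀/n₂ = exp[−(E₀−E₂)/kT] = exp(−(-0.246 eV)/(0.0633 eV)) = exp(3.886) = 49.

49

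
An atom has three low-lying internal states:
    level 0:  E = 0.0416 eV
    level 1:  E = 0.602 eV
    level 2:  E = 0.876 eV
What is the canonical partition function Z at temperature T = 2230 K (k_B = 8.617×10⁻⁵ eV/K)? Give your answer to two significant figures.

k_BT = 8.617×10⁻⁵ × 2230 K = 0.1922 eV.
Eᵢ/kT = 0.2164, 3.132, 4.558.
Z = Σ e^(−Eᵢ/kT) = e^(−0.2164) + e^(−3.132) + e^(−4.558) = 0.8054 + 0.04363 + 0.01048 = 0.8595.

Z = 0.86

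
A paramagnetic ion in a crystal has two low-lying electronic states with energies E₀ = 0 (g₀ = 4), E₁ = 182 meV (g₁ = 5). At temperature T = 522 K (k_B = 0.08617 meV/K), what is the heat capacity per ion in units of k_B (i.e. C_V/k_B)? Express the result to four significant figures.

k_BT = 0.08617 × 522 K = 44.9807 meV.
Eᵢ/kT = 0, 4.04618.
Z = Σ gᵢe^(−Eᵢ/kT) = 4·e^(−0) + 5·e^(−4.04618) = 4.00000 + 0.0874453 = 4.08745.
⟨E⟩ = 3.89364 meV, ⟨E²⟩ = 708.642 meV².
C_V/k_B = (⟨E²⟩ − ⟨E⟩²)/(kT)² = (708.642 − 15.1604)/2023.26 = 0.3428.

0.3428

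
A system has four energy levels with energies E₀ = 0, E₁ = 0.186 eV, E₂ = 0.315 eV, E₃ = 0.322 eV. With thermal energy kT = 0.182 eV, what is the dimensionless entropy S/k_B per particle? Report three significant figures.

Eᵢ/kT = 0, 1.0220, 1.7308, 1.7692.
Z = Σ e^(−Eᵢ/kT) = e^(−0) + e^(−1.0220) + e^(−1.7308) + e^(−1.7692) = 1.0000 + 0.35987 + 0.17714 + 0.17047 = 1.7075.
⟨E⟩ = Σ EᵢPᵢ = 0.10403 eV.
S/k_B = ln Z + ⟨E⟩/kT = ln(1.7075) + 0.10403/0.182 = 0.53503 + 0.57159 = 1.11.

1.11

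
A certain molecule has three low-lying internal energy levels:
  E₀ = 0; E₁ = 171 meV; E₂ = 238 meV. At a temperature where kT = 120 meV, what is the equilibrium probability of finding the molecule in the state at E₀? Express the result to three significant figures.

0.726

Eᵢ/kT = 0, 1.4250, 1.9833.
Z = Σ e^(−Eᵢ/kT) = e^(−0) + e^(−1.4250) + e^(−1.9833) = 1.0000 + 0.24051 + 0.13761 = 1.3781.
P₀ = e^(−E₀/kT) / Z = 1.0000/1.3781 = 0.726.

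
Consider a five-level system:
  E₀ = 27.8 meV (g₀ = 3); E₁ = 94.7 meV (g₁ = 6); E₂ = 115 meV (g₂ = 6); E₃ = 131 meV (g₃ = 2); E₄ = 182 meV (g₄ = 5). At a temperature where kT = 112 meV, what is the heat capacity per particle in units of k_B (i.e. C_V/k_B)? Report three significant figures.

0.181

Eᵢ/kT = 0.24821, 0.84554, 1.0268, 1.1696, 1.6250.
Z = Σ gᵢe^(−Eᵢ/kT) = 3·e^(−0.24821) + 6·e^(−0.84554) + 6·e^(−1.0268) + 2·e^(−1.1696) + 5·e^(−1.6250) = 2.3406 + 2.5760 + 2.1489 + 0.62098 + 0.98456 = 8.6710.
⟨E⟩ = 94.185 meV, ⟨E²⟩ = 11140 meV².
C_V/k_B = (⟨E²⟩ − ⟨E⟩²)/(kT)² = (11140 − 8870.8)/12544 = 0.181.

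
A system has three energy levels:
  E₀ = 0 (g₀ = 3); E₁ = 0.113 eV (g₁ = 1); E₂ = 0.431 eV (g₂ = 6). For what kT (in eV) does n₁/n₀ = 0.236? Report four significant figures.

0.3272 eV

n₁/n₀ = (g₁/g₀) exp[−(E₁−E₀)/kT] = 0.236.
⇒ (E₁−E₀)/kT = ln((1/3)/0.236) = ln(1.41243) = 0.345312.
kT = 0.113 eV / 0.345312 = 0.3272 eV.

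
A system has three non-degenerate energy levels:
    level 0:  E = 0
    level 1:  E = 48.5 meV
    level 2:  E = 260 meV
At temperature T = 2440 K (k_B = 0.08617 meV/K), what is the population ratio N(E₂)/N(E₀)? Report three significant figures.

k_BT = 0.08617 × 2440 K = 210.25 meV.
n₂/n₀ = exp[−(E₂−E₀)/kT] = exp(−(260 meV)/(210.25 meV)) = exp(-1.2366) = 0.290.

0.290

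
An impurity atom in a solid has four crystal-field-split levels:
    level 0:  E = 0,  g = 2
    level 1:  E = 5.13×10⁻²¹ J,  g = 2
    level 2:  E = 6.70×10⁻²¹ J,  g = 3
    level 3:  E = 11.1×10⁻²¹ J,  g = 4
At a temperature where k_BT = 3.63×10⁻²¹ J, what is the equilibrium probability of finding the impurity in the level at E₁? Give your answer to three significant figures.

Eᵢ/kT = 0, 1.4132, 1.8457, 3.0579.
Z = Σ gᵢe^(−Eᵢ/kT) = 2·e^(−0) + 2·e^(−1.4132) + 3·e^(−1.8457) + 4·e^(−3.0579) = 2.0000 + 0.48673 + 0.47374 + 0.18795 = 3.1484.
P₁ = g₁ e^(−E₁/kT) / Z = 0.48673/3.1484 = 0.155.

0.155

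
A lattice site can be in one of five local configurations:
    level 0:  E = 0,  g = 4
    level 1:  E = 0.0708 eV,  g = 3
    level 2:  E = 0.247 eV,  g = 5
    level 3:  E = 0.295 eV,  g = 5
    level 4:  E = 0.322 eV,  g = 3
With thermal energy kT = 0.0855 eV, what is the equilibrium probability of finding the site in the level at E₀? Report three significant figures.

0.688

Eᵢ/kT = 0, 0.82807, 2.8889, 3.4503, 3.7661.
Z = Σ gᵢe^(−Eᵢ/kT) = 4·e^(−0) + 3·e^(−0.82807) + 5·e^(−2.8889) + 5·e^(−3.4503) + 3·e^(−3.7661) = 4.0000 + 1.3107 + 0.27819 + 0.15868 + 0.069426 = 5.8170.
P₀ = g₀ e^(−E₀/kT) / Z = 4.0000/5.8170 = 0.688.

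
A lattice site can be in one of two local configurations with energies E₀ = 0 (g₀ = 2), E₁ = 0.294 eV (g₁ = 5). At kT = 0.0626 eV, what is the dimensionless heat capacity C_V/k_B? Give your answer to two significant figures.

0.48

Eᵢ/kT = 0, 4.696.
Z = Σ gᵢe^(−Eᵢ/kT) = 2·e^(−0) + 5·e^(−4.696) = 2.000 + 0.04566 = 2.046.
⟨E⟩ = 0.006561 eV, ⟨E²⟩ = 0.001929 eV².
C_V/k_B = (⟨E²⟩ − ⟨E⟩²)/(kT)² = (0.001929 − 0.00004305)/0.003919 = 0.48.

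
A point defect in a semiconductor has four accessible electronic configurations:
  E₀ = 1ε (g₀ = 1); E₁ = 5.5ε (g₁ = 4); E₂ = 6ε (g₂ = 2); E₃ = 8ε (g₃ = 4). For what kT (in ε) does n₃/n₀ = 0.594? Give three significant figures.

n₃/n₀ = (g₃/g₀) exp[−(E₃−E₀)/kT] = 0.594.
⇒ (E₃−E₀)/kT = ln((4/1)/0.594) = ln(6.7340) = 1.9072.
kT = 7ε / 1.9072 = 3.67 ε.

3.67 ε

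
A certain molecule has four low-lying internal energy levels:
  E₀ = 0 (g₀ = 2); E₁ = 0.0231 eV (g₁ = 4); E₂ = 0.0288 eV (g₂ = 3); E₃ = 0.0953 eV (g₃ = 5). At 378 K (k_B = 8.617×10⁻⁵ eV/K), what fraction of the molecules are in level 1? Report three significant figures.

k_BT = 8.617×10⁻⁵ × 378 K = 0.032572 eV.
Eᵢ/kT = 0, 0.70920, 0.88420, 2.9258.
Z = Σ gᵢe^(−Eᵢ/kT) = 2·e^(−0) + 4·e^(−0.70920) + 3·e^(−0.88420) + 5·e^(−2.9258) = 2.0000 + 1.9682 + 1.2391 + 0.26811 = 5.4754.
P₁ = g₁ e^(−E₁/kT) / Z = 1.9682/5.4754 = 0.359.

0.359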